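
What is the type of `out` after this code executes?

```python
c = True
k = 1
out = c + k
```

bool + int returns int (True is 1, so 1 + 1 = 2)

int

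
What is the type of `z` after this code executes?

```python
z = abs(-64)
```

abs() of int returns int

int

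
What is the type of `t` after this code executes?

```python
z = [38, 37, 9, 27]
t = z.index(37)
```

list.index() returns int

int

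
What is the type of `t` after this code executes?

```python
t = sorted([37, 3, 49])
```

sorted() always returns list

list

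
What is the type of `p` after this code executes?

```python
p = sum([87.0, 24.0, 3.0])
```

sum() of floats returns float

float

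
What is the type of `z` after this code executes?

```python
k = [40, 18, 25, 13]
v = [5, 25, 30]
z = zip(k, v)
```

zip() returns a zip iterator object

zip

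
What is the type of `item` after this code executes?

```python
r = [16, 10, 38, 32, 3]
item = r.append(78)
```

list.append() returns None (mutates in place)

NoneType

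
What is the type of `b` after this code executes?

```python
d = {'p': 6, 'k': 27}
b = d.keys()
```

.keys() returns a dict_keys view object

dict_keys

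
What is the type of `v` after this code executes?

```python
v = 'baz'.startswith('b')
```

str.startswith() returns bool

bool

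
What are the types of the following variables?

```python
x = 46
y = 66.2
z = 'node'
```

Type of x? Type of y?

x is int; y is float

int, float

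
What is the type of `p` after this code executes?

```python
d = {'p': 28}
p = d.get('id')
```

dict.get() returns None when key 'id' is not found and no default given

NoneType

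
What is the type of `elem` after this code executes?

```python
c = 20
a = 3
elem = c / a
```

int / int always returns float in Python 3 (20 / 3 = 6.66667)

float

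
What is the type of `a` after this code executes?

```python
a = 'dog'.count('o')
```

str.count() returns int

int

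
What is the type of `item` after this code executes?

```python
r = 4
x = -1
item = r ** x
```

int ** negative int returns float

float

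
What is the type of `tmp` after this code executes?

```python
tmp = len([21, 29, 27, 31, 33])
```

len() always returns int

int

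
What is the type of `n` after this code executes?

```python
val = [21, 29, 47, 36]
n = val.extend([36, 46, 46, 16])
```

list.extend() returns None

NoneType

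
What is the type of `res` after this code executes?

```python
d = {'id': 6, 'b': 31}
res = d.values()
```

.values() returns a dict_values view object

dict_values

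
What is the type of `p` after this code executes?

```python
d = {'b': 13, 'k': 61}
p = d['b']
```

Accessing dict[str, int] with key 'b' returns int value 13

int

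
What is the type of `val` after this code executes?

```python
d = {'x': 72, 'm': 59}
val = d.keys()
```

.keys() returns a dict_keys view object

dict_keys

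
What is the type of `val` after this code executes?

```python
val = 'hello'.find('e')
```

str.find() returns int (index, or -1)

int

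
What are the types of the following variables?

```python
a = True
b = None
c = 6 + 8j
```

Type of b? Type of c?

b is NoneType; c is complex

NoneType, complex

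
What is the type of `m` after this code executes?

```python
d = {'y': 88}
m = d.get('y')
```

dict.get() returns the value (int) when key is found

int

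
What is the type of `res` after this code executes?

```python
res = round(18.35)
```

round() with no ndigits arg returns int

int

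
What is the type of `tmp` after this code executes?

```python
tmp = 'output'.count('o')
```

str.count() returns int

int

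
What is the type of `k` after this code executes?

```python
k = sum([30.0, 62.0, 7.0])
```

sum() of floats returns float

float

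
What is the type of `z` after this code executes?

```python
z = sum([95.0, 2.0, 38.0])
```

sum() of floats returns float

float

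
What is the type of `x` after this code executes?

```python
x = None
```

None has type NoneType

NoneType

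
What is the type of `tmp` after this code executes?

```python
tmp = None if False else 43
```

Ternary: condition is False, else branch (43) taken → int

int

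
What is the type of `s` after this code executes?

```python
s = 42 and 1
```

'and' returns the last value when all truthy (1, which is int)

int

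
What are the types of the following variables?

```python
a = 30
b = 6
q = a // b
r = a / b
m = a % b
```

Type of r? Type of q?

int / int returns float; int // int returns int

float, int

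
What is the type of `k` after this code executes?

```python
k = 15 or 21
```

'or' returns the first truthy value (15, which is int)

int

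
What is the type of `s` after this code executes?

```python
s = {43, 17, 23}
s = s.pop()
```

Popping from a set of ints returns int

int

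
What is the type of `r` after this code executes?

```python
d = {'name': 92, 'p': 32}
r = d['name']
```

Accessing dict[str, int] with key 'name' returns int value 92

int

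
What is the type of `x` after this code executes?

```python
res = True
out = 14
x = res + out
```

bool + int returns int (True is 1, so 1 + 14 = 15)

int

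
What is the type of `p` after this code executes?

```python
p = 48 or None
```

'or' returns first truthy value (48, int)

int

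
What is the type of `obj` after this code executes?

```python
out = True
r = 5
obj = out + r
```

bool + int returns int (True is 1, so 1 + 5 = 6)

int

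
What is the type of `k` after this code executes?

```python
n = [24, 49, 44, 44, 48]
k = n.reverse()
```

list.reverse() returns None

NoneType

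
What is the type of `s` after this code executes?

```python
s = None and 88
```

'and' returns first falsy value (None)

NoneType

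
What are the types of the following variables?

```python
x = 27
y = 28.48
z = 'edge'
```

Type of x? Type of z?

x is int; z is str

int, str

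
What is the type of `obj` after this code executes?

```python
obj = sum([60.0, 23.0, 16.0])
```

sum() of floats returns float

float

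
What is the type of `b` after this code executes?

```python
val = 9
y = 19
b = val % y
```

int % int returns int (9 % 19 = 9)

int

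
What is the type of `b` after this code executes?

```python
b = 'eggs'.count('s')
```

str.count() returns int

int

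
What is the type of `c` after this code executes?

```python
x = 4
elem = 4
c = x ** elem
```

int ** positive int returns int (4 ** 4 = 256)

int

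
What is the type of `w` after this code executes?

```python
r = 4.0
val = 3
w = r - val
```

float - int returns float (4.0 - 3 = 1.0)

float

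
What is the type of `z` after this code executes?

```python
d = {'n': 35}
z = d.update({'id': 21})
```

dict.update() returns None

NoneType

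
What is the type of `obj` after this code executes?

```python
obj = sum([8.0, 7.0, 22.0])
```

sum() of floats returns float

float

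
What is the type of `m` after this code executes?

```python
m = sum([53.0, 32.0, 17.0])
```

sum() of floats returns float

float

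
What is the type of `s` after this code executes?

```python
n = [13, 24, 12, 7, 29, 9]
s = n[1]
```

Indexing a list of ints returns int (n[1] = 24)

int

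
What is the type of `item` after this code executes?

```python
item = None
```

None has type NoneType

NoneType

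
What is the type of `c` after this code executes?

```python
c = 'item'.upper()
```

str.upper() returns str

str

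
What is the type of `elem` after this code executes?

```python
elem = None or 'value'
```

'or' with None returns the other value ('value', str)

str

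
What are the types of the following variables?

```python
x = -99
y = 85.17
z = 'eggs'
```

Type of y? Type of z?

y is float; z is str

float, str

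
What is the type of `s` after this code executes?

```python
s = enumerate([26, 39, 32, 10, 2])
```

enumerate() returns an enumerate iterator object

enumerate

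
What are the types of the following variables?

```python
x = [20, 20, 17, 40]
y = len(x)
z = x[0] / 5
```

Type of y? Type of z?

len() returns int; int / int returns float

int, float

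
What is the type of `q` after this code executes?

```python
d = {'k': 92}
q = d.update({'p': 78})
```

dict.update() returns None

NoneType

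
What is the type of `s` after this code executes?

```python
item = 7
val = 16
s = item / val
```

int / int always returns float in Python 3 (7 / 16 = 0.4375)

float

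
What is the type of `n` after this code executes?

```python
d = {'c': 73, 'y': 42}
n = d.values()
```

.values() returns a dict_values view object

dict_values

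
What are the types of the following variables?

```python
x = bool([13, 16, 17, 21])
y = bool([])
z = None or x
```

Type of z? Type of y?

None or <bool> returns the bool; bool() returns bool

bool, bool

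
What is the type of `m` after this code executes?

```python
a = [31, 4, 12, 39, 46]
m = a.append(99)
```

list.append() returns None (mutates in place)

NoneType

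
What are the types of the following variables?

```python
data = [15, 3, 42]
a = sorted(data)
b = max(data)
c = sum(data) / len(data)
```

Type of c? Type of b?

int / int returns float; max of ints returns int

float, int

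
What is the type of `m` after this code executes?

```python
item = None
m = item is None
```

'is' comparison returns bool

bool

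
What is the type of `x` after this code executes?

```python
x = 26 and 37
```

'and' returns the last value when all truthy (37, which is int)

int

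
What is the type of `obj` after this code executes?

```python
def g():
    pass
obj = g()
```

A function with no return statement returns None

NoneType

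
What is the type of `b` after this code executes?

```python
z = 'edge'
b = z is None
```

'is' comparison returns bool

bool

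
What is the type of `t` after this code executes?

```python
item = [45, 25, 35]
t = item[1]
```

Indexing a list of ints returns int (item[1] = 25)

int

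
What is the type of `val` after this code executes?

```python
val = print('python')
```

print() returns None

NoneType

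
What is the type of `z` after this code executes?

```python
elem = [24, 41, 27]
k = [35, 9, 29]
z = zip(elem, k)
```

zip() returns a zip iterator object

zip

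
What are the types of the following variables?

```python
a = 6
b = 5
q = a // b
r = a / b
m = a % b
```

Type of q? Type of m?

int // int returns int; int % int returns int

int, int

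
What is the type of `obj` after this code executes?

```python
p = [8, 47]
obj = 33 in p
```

'in' operator returns bool

bool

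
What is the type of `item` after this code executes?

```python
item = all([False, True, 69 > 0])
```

all() returns bool

bool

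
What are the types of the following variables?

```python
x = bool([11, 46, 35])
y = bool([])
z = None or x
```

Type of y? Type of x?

bool() returns bool; bool() returns bool

bool, bool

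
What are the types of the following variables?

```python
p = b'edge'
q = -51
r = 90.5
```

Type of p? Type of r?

p is bytes; r is float

bytes, float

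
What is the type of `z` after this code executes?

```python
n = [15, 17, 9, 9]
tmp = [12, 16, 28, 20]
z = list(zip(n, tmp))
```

list(zip(...)) returns a list of tuples

list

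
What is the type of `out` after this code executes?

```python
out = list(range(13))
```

list(range(...)) returns list

list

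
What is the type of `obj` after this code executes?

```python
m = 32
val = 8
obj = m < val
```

Comparison operators return bool

bool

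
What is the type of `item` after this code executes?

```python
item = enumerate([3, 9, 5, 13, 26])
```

enumerate() returns an enumerate iterator object

enumerate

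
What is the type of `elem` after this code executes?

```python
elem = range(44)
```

range() returns a range object

range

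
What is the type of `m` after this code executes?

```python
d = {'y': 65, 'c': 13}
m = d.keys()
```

.keys() returns a dict_keys view object

dict_keys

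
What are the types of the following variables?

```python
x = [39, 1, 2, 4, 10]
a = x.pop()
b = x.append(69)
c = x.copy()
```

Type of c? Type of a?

list.copy() returns list; list.pop() returns the element (int)

list, int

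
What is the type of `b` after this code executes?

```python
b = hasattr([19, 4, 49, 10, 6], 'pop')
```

hasattr() returns bool

bool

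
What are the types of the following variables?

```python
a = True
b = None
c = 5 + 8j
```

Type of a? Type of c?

a is bool; c is complex

bool, complex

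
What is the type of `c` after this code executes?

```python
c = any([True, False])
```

any() returns bool

bool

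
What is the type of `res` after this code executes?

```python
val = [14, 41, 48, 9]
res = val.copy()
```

list.copy() returns list

list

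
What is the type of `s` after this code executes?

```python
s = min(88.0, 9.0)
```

min() of floats returns float

float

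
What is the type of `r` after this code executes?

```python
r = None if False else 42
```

Ternary: condition is False, else branch (42) taken → int

int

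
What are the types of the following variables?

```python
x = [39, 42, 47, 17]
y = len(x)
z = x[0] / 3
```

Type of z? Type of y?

int / int returns float; len() returns int

float, int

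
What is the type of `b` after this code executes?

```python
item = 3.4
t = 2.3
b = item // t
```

float // float returns float (floor division preserves float type)

float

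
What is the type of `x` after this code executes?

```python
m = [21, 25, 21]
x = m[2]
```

Indexing a list of ints returns int (m[2] = 21)

int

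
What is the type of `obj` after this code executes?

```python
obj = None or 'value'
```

'or' with None returns the other value ('value', str)

str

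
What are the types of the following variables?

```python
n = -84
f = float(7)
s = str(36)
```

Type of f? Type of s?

f is float; s is str

float, str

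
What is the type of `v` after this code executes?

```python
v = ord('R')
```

ord() returns int (Unicode code point)

int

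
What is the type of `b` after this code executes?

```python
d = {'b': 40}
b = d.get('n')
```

dict.get() returns None when key 'n' is not found and no default given

NoneType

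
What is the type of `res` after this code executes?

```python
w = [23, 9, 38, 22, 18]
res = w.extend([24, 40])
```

list.extend() returns None

NoneType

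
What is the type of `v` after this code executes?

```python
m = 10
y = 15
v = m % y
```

int % int returns int (10 % 15 = 10)

int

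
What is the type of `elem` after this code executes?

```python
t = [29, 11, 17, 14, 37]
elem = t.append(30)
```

list.append() returns None (mutates in place)

NoneType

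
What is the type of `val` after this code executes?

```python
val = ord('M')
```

ord() returns int (Unicode code point)

int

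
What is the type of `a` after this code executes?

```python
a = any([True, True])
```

any() returns bool

bool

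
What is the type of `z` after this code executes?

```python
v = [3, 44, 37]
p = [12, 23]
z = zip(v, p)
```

zip() returns a zip iterator object

zip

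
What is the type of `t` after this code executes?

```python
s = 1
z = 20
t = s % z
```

int % int returns int (1 % 20 = 1)

int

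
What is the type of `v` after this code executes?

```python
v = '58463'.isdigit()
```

str.isdigit() returns bool

bool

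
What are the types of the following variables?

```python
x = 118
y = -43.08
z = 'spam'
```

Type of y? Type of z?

y is float; z is str

float, str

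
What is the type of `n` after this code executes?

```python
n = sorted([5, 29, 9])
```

sorted() always returns list

list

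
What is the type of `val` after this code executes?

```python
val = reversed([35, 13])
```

reversed() on a list returns a list_reverseiterator

list_reverseiterator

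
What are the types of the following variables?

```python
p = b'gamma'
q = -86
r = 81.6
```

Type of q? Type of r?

q is int; r is float

int, float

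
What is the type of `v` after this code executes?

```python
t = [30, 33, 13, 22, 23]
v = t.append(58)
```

list.append() returns None (mutates in place)

NoneType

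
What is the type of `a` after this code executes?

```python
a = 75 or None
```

'or' returns first truthy value (75, int)

int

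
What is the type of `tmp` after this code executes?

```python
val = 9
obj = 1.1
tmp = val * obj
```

int * float returns float (9 * 1.1 = 9.9)

float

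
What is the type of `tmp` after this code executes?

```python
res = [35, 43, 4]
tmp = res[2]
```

Indexing a list of ints returns int (res[2] = 4)

int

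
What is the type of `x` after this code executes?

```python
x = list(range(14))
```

list(range(...)) returns list

list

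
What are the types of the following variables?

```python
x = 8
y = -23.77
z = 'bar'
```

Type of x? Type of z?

x is int; z is str

int, str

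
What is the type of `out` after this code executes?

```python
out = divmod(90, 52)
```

divmod() returns a tuple (quotient, remainder)

tuple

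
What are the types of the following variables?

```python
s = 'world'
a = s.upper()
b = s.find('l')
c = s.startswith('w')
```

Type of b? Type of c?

str.find() returns int; str.startswith() returns bool

int, bool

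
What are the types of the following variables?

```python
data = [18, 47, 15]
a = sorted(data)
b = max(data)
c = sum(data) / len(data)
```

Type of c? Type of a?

int / int returns float; sorted() returns list

float, list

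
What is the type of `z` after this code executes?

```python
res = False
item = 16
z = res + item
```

bool + int returns int (False is 0, so 0 + 16 = 16)

int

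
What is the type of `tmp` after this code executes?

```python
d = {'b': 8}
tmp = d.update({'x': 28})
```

dict.update() returns None

NoneType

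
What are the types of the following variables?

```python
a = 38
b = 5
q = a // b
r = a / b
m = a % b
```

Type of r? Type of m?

int / int returns float; int % int returns int

float, int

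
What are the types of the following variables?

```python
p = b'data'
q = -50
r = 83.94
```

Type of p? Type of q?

p is bytes; q is int

bytes, int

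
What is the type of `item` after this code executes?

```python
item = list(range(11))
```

list(range(...)) returns list

list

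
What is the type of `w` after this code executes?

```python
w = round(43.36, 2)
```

round() with ndigits arg returns float

float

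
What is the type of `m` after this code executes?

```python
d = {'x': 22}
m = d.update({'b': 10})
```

dict.update() returns None

NoneType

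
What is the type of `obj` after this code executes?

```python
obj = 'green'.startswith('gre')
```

str.startswith() returns bool

bool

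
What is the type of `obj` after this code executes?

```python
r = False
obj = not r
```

'not' always returns bool

bool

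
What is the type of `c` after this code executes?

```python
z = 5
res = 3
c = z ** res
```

int ** positive int returns int (5 ** 3 = 125)

int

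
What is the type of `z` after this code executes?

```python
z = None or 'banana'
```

'or' with None returns the other value ('banana', str)

str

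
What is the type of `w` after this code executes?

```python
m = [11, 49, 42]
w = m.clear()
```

list.clear() returns None

NoneType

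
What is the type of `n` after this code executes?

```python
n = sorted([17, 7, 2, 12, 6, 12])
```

sorted() always returns list

list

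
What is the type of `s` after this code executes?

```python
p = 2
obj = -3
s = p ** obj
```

int ** negative int returns float

float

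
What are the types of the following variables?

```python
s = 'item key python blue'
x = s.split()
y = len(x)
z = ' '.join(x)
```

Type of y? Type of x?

len() returns int; str.split() returns list

int, list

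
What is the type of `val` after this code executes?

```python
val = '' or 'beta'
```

'or' returns first truthy value ('beta', which is str)

str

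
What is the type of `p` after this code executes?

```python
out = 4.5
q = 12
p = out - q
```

float - int returns float (4.5 - 12 = -7.5)

float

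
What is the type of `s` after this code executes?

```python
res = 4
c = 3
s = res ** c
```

int ** positive int returns int (4 ** 3 = 64)

int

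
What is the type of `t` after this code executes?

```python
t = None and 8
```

'and' returns first falsy value (None)

NoneType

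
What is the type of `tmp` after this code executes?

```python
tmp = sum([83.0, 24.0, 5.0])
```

sum() of floats returns float

float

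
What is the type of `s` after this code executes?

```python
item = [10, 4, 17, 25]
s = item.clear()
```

list.clear() returns None

NoneType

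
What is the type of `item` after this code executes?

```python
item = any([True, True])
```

any() returns bool

bool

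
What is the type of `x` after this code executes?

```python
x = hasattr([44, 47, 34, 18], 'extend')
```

hasattr() returns bool

bool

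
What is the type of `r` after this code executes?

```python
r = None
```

None has type NoneType

NoneType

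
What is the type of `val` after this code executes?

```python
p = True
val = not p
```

'not' always returns bool

bool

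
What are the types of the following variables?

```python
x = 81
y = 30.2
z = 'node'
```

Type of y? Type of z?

y is float; z is str

float, str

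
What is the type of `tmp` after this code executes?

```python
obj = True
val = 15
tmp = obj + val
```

bool + int returns int (True is 1, so 1 + 15 = 16)

int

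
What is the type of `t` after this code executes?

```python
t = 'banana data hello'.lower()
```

str.lower() returns str

str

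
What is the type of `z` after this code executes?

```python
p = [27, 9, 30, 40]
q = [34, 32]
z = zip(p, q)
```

zip() returns a zip iterator object

zip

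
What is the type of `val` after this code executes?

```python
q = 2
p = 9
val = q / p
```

int / int always returns float in Python 3 (2 / 9 = 0.222222)

float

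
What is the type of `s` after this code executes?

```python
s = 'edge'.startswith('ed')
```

str.startswith() returns bool

bool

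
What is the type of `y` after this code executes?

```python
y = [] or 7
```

'or' returns first truthy value (7, which is int)

int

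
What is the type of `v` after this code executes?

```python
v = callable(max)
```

callable() returns bool

bool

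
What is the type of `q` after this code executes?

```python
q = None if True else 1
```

Ternary: condition is True, if branch (None) taken → NoneType

NoneType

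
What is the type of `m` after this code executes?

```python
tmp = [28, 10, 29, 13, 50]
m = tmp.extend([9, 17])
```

list.extend() returns None

NoneType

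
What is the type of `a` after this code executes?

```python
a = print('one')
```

print() returns None

NoneType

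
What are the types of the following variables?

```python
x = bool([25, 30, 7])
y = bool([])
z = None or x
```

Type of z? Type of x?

None or <bool> returns the bool; bool() returns bool

bool, bool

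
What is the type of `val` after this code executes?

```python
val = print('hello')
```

print() returns None

NoneType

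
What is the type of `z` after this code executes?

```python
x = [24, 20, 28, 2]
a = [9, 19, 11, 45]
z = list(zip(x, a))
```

list(zip(...)) returns a list of tuples

list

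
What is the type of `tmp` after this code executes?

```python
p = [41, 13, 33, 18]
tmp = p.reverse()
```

list.reverse() returns None

NoneType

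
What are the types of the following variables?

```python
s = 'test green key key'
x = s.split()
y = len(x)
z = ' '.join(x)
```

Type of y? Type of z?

len() returns int; str.join() returns str

int, str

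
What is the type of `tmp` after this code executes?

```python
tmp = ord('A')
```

ord() returns int (Unicode code point)

int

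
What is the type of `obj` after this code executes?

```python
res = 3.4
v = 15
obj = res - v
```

float - int returns float (3.4 - 15 = -11.6)

float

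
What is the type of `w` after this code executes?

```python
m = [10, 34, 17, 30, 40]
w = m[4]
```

Indexing a list of ints returns int (m[4] = 40)

int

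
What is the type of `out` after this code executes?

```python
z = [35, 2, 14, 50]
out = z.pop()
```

list.pop() returns the popped element (int here)

int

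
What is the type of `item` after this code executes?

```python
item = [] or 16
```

'or' returns first truthy value (16, which is int)

int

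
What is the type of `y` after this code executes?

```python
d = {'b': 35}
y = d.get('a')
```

dict.get() returns None when key 'a' is not found and no default given

NoneType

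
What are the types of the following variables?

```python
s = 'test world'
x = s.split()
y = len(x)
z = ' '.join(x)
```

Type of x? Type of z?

str.split() returns list; str.join() returns str

list, str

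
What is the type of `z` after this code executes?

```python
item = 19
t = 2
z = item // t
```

int // int returns int (19 // 2 = 9)

int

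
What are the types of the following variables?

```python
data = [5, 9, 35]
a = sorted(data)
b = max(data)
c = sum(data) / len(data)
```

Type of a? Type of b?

sorted() returns list; max of ints returns int

list, int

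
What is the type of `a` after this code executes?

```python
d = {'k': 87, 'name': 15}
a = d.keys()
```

.keys() returns a dict_keys view object

dict_keys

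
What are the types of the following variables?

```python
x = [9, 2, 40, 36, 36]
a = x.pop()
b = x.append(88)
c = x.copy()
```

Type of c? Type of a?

list.copy() returns list; list.pop() returns the element (int)

list, int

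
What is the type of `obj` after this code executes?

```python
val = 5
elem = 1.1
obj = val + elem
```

int + float returns float (5 + 1.1 = 6.1)

float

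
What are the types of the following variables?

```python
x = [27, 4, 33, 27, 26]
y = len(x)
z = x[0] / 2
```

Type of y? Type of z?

len() returns int; int / int returns float

int, float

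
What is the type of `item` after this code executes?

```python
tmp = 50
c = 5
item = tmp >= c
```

Comparison operators return bool

bool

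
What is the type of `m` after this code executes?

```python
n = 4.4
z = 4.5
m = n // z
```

float // float returns float (floor division preserves float type)

float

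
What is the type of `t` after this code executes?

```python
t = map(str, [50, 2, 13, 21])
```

map() returns a map iterator object

map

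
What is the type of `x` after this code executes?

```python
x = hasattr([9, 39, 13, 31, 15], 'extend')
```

hasattr() returns bool

bool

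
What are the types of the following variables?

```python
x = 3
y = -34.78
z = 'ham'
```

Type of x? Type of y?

x is int; y is float

int, float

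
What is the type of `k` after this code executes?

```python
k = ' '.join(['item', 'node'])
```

str.join() returns str

str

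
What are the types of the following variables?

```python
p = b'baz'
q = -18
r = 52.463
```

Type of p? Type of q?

p is bytes; q is int

bytes, int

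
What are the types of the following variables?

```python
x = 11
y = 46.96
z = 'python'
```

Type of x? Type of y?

x is int; y is float

int, float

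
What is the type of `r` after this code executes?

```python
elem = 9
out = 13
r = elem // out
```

int // int returns int (9 // 13 = 0)

int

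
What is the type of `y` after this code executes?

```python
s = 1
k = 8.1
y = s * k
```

int * float returns float (1 * 8.1 = 8.1)

float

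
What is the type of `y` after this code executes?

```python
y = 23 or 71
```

'or' returns the first truthy value (23, which is int)

int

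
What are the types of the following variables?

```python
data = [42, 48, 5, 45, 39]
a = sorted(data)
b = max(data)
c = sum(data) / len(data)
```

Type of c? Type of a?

int / int returns float; sorted() returns list

float, list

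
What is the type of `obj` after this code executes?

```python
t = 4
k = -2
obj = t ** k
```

int ** negative int returns float

float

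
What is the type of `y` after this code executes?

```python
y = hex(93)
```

hex() returns str representation

str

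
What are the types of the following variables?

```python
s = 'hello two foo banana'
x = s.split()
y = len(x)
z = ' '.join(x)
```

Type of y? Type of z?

len() returns int; str.join() returns str

int, str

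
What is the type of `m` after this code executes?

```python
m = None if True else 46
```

Ternary: condition is True, if branch (None) taken → NoneType

NoneType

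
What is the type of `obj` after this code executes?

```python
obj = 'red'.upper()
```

str.upper() returns str

str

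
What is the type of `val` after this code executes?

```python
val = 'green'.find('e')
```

str.find() returns int (index, or -1)

int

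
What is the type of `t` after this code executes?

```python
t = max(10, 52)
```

max() of ints returns int

int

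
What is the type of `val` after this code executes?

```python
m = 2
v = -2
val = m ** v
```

int ** negative int returns float

float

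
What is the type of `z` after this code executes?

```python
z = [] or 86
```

'or' returns first truthy value (86, which is int)

int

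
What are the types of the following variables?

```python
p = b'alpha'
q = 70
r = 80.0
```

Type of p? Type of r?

p is bytes; r is float

bytes, float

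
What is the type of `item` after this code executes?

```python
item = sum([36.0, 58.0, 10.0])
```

sum() of floats returns float

float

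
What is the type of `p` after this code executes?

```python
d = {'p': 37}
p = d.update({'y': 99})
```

dict.update() returns None

NoneType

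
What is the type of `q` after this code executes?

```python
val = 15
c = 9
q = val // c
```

int // int returns int (15 // 9 = 1)

int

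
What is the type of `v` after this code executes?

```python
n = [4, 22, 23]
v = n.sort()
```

list.sort() returns None (sorts in place)

NoneType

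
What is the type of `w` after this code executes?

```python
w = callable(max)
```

callable() returns bool

bool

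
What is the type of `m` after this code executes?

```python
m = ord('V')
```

ord() returns int (Unicode code point)

int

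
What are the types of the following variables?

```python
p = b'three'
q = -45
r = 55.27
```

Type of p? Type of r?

p is bytes; r is float

bytes, float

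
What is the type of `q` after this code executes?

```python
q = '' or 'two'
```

'or' returns first truthy value ('two', which is str)

str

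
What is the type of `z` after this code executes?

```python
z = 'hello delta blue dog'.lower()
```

str.lower() returns str

str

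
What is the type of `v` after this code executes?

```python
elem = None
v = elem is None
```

'is' comparison returns bool

bool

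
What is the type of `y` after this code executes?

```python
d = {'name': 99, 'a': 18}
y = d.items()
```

dict.items() returns a dict_items view

dict_items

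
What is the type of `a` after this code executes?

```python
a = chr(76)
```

chr() returns str (single character)

str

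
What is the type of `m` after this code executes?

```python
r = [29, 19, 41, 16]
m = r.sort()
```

list.sort() returns None (sorts in place)

NoneType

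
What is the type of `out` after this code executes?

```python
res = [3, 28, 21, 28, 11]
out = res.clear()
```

list.clear() returns None

NoneType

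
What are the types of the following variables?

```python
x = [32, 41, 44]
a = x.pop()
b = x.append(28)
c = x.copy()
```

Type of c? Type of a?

list.copy() returns list; list.pop() returns the element (int)

list, int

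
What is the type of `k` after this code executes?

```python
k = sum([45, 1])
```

sum() of ints returns int

int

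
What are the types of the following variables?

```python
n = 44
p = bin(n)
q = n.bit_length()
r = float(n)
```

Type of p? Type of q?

bin() returns str; int.bit_length() returns int

str, int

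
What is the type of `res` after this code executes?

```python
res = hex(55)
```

hex() returns str representation

str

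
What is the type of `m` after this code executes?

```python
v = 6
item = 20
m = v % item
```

int % int returns int (6 % 20 = 6)

int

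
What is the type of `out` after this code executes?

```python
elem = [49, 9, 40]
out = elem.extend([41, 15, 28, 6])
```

list.extend() returns None

NoneType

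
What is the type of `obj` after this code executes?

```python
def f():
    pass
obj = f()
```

A function with no return statement returns None

NoneType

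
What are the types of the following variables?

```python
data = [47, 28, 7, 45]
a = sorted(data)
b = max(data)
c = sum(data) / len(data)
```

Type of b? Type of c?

max of ints returns int; int / int returns float

int, float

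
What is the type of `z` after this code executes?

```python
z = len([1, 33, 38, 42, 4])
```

len() always returns int

int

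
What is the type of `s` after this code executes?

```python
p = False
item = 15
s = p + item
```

bool + int returns int (False is 0, so 0 + 15 = 15)

int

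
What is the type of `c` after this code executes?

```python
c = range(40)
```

range() returns a range object

range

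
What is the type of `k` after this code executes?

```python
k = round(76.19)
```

round() with no ndigits arg returns int

int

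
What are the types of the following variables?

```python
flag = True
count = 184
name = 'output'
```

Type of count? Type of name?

count is int; name is str

int, str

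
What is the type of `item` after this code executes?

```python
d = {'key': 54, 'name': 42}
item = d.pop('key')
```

dict.pop() returns the value (int)

int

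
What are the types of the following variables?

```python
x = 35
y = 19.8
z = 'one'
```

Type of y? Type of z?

y is float; z is str

float, str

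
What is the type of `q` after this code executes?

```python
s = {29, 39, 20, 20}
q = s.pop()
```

Popping from a set of ints returns int

int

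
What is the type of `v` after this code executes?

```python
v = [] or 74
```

'or' returns first truthy value (74, which is int)

int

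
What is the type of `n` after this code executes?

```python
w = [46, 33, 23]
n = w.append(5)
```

list.append() returns None (mutates in place)

NoneType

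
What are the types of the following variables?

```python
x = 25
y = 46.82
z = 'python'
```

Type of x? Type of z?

x is int; z is str

int, str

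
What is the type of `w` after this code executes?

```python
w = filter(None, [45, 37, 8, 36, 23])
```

filter() returns a filter iterator object

filter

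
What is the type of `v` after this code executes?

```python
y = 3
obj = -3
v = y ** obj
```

int ** negative int returns float

float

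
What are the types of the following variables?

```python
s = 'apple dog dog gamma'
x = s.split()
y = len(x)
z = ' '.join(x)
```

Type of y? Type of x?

len() returns int; str.split() returns list

int, list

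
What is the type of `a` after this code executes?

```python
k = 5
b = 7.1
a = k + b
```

int + float returns float (5 + 7.1 = 12.1)

float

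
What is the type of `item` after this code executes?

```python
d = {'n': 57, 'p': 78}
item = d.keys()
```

.keys() returns a dict_keys view object

dict_keys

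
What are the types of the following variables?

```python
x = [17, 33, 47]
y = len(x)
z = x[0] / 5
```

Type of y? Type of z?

len() returns int; int / int returns float

int, float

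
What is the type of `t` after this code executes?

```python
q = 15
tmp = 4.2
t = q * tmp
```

int * float returns float (15 * 4.2 = 63.0)

float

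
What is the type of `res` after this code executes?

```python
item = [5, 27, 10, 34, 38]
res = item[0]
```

Indexing a list of ints returns int (item[0] = 5)

int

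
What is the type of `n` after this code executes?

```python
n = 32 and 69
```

'and' returns the last value when all truthy (69, which is int)

int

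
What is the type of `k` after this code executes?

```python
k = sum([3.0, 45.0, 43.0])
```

sum() of floats returns float

float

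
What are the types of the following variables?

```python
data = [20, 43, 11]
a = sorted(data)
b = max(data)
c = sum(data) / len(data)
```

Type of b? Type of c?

max of ints returns int; int / int returns float

int, float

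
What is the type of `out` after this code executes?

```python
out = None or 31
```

'or' with None returns the other value (31, int)

int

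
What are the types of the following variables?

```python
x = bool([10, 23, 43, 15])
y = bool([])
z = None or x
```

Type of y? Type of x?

bool() returns bool; bool() returns bool

bool, bool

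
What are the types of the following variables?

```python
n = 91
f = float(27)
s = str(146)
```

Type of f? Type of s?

f is float; s is str

float, str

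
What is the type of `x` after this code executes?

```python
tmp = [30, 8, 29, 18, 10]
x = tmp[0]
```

Indexing a list of ints returns int (tmp[0] = 30)

int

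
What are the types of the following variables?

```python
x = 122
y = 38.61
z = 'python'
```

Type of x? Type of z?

x is int; z is str

int, str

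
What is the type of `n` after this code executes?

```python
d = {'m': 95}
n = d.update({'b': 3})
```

dict.update() returns None

NoneType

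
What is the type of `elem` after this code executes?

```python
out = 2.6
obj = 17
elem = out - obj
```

float - int returns float (2.6 - 17 = -14.4)

float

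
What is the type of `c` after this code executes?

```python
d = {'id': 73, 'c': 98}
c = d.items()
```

dict.items() returns a dict_items view

dict_items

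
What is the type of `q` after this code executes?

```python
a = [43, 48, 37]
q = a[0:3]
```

Slicing a list always returns a list

list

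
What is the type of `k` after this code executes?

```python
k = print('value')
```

print() returns None

NoneType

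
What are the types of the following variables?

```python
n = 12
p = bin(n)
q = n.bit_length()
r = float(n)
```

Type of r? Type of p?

float() returns float; bin() returns str

float, str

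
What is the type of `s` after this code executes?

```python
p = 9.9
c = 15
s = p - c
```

float - int returns float (9.9 - 15 = -5.1)

float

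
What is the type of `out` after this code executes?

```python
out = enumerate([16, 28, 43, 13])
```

enumerate() returns an enumerate iterator object

enumerate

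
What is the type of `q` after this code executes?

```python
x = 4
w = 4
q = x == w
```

Equality comparison returns bool

bool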